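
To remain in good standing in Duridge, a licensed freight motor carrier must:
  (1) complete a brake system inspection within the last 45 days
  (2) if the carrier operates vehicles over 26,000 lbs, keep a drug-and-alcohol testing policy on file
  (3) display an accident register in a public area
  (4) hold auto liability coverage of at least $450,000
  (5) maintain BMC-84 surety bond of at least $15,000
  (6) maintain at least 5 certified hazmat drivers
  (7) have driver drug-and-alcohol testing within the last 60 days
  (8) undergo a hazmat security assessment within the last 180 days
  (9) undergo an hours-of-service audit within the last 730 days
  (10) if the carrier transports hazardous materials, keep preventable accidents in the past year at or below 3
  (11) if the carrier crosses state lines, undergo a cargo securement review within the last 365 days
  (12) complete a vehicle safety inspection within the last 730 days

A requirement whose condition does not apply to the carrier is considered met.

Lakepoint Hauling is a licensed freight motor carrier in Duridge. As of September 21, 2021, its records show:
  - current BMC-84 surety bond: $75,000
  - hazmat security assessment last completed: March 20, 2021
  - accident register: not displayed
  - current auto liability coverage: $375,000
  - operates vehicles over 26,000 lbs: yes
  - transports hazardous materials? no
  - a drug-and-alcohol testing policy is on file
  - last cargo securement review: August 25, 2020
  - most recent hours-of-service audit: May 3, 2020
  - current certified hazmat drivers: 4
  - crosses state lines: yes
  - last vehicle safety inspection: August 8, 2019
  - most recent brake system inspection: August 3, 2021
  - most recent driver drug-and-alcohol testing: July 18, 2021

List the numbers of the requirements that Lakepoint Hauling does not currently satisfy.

1. brake system inspection 49 days ago vs limit 45 → not met
2. condition 'operates vehicles over 26,000 lbs' holds; drug-and-alcohol testing policy present → met
3. accident register absent → not met
4. auto liability coverage $375,000 < $450,000 → not met
5. BMC-84 surety bond $75,000 ≥ $15,000 → met
6. certified hazmat drivers 4 < 5 → not met
7. driver drug-and-alcohol testing 65 days ago vs limit 60 → not met
8. hazmat security assessment 185 days ago vs limit 180 → not met
9. hours-of-service audit 506 days ago vs limit 730 → met
10. condition 'transports hazardous materials' does not hold → requirement n/a → met
11. condition 'crosses state lines' holds; cargo securement review 392 days ago vs limit 365 → not met
12. vehicle safety inspection 775 days ago vs limit 730 → not met
Not met: 1, 3, 4, 6, 7, 8, 11, 12

1, 3, 4, 6, 7, 8, 11, 12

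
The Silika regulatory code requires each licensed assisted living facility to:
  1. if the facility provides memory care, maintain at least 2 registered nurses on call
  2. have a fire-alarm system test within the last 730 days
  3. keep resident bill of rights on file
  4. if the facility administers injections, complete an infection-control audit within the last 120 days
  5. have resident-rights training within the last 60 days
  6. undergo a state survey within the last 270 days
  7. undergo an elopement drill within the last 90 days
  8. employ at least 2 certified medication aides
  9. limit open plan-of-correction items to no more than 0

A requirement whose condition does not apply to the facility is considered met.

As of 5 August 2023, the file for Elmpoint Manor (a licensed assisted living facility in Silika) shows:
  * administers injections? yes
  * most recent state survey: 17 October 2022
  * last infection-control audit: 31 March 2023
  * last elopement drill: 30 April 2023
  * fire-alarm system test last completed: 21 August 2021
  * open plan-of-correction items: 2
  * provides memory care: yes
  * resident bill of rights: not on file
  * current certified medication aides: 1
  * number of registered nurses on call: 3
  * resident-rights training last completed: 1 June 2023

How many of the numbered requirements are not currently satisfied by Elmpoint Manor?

1. condition 'provides memory care' holds; registered nurses on call 3 ≥ 2 → met
2. fire-alarm system test 714 days ago vs limit 730 → met
3. resident bill of rights absent → not met
4. condition 'administers injections' holds; infection-control audit 127 days ago vs limit 120 → not met
5. resident-rights training 65 days ago vs limit 60 → not met
6. state survey 292 days ago vs limit 270 → not met
7. elopement drill 97 days ago vs limit 90 → not met
8. certified medication aides 1 < 2 → not met
9. open plan-of-correction items 2 > 0 → not met
Not met: 7 of 9

7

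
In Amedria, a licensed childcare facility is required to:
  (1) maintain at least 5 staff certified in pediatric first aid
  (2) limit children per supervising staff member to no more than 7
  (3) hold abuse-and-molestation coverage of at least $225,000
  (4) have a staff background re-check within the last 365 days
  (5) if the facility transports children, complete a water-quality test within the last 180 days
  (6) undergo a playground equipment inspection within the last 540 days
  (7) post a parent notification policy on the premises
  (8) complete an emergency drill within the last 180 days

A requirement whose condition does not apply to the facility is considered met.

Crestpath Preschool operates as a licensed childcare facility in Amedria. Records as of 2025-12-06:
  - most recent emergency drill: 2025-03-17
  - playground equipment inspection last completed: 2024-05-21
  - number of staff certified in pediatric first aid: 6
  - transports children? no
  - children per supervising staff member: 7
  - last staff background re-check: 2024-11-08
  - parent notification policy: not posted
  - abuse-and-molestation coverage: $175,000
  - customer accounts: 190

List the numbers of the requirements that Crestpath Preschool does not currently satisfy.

1. staff certified in pediatric first aid 6 ≥ 5 → met
2. children per supervising staff member 7 ≤ 7 → met
3. abuse-and-molestation coverage $175,000 < $225,000 → not met
4. staff background re-check 393 days ago vs limit 365 → not met
5. condition 'transports children' does not hold → requirement n/a → met
6. playground equipment inspection 564 days ago vs limit 540 → not met
7. parent notification policy absent → not met
8. emergency drill 264 days ago vs limit 180 → not met
Not met: 3, 4, 6, 7, 8

3, 4, 6, 7, 8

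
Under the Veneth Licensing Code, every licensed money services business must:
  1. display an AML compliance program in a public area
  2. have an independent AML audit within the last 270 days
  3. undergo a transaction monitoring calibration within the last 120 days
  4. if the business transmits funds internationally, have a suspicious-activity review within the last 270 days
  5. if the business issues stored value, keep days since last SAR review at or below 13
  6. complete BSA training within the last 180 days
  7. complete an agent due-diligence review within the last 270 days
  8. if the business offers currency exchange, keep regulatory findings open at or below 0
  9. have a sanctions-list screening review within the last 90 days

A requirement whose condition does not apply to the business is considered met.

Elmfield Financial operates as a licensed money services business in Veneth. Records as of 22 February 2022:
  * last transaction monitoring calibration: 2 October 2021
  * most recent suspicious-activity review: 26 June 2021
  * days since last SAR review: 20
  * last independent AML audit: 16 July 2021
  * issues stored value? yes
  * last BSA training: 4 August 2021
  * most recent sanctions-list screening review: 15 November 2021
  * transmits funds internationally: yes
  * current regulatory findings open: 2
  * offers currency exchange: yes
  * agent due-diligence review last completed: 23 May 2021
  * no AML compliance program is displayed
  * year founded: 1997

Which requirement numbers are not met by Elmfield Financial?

1, 3, 5, 6, 7, 8, 9

1. AML compliance program absent → not met
2. independent AML audit 221 days ago vs limit 270 → met
3. transaction monitoring calibration 143 days ago vs limit 120 → not met
4. condition 'transmits funds internationally' holds; suspicious-activity review 241 days ago vs limit 270 → met
5. condition 'issues stored value' holds; days since last SAR review 20 > 13 → not met
6. BSA training 202 days ago vs limit 180 → not met
7. agent due-diligence review 275 days ago vs limit 270 → not met
8. condition 'offers currency exchange' holds; regulatory findings open 2 > 0 → not met
9. sanctions-list screening review 99 days ago vs limit 90 → not met
Not met: 1, 3, 5, 6, 7, 8, 9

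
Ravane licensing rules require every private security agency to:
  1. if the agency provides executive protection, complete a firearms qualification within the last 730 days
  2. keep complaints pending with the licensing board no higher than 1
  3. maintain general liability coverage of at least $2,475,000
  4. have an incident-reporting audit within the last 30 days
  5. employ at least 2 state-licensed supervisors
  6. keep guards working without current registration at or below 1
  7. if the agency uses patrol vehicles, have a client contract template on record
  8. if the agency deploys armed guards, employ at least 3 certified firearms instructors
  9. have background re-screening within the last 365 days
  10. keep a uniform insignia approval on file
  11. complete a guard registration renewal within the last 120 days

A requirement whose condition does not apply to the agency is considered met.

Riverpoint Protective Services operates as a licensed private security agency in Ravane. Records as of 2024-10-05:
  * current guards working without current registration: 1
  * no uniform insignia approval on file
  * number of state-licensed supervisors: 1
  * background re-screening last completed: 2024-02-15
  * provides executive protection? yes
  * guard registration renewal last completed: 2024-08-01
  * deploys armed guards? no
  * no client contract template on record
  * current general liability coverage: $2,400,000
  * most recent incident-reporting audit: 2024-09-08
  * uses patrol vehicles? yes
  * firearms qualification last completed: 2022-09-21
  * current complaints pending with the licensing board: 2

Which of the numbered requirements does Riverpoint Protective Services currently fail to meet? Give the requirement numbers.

1, 2, 3, 5, 7, 10

1. condition 'provides executive protection' holds; firearms qualification 745 days ago vs limit 730 → not met
2. complaints pending with the licensing board 2 > 1 → not met
3. general liability coverage $2,400,000 < $2,475,000 → not met
4. incident-reporting audit 27 days ago vs limit 30 → met
5. state-licensed supervisors 1 < 2 → not met
6. guards working without current registration 1 ≤ 1 → met
7. condition 'uses patrol vehicles' holds; client contract template absent → not met
8. condition 'deploys armed guards' does not hold → requirement n/a → met
9. background re-screening 233 days ago vs limit 365 → met
10. uniform insignia approval absent → not met
11. guard registration renewal 65 days ago vs limit 120 → met
Not met: 1, 2, 3, 5, 7, 10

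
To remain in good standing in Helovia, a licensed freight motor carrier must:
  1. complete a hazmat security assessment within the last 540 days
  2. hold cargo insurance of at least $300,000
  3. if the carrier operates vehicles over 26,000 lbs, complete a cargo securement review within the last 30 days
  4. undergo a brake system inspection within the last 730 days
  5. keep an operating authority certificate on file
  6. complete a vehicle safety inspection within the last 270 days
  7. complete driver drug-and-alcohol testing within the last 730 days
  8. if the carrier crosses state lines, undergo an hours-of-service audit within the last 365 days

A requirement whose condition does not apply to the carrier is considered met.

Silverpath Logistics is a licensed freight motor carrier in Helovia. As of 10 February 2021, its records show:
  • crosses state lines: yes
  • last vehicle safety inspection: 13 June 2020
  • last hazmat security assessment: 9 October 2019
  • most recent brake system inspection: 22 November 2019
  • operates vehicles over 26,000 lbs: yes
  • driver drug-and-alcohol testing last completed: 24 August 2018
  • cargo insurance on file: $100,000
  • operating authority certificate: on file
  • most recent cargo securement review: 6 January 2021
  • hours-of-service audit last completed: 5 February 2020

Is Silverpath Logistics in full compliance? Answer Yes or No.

No

1. hazmat security assessment 490 days ago vs limit 540 → met
2. cargo insurance $100,000 < $300,000 → not met
3. condition 'operates vehicles over 26,000 lbs' holds; cargo securement review 35 days ago vs limit 30 → not met
4. brake system inspection 446 days ago vs limit 730 → met
5. operating authority certificate present → met
6. vehicle safety inspection 242 days ago vs limit 270 → met
7. driver drug-and-alcohol testing 901 days ago vs limit 730 → not met
8. condition 'crosses state lines' holds; hours-of-service audit 371 days ago vs limit 365 → not met
Not met: 2, 3, 7, 8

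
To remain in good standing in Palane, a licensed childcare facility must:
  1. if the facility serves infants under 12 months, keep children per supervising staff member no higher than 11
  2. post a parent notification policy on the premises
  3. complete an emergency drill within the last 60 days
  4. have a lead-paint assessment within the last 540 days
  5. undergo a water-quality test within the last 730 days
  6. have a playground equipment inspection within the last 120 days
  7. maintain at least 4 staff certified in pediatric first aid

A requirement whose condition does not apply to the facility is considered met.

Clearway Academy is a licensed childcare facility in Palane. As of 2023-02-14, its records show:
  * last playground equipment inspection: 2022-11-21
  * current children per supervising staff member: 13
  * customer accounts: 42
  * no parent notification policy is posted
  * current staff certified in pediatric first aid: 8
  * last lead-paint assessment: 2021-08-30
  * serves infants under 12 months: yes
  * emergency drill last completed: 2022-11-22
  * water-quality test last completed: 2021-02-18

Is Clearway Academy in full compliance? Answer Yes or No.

No

1. condition 'serves infants under 12 months' holds; children per supervising staff member 13 > 11 → not met
2. parent notification policy absent → not met
3. emergency drill 84 days ago vs limit 60 → not met
4. lead-paint assessment 533 days ago vs limit 540 → met
5. water-quality test 726 days ago vs limit 730 → met
6. playground equipment inspection 85 days ago vs limit 120 → met
7. staff certified in pediatric first aid 8 ≥ 4 → met
Not met: 1, 2, 3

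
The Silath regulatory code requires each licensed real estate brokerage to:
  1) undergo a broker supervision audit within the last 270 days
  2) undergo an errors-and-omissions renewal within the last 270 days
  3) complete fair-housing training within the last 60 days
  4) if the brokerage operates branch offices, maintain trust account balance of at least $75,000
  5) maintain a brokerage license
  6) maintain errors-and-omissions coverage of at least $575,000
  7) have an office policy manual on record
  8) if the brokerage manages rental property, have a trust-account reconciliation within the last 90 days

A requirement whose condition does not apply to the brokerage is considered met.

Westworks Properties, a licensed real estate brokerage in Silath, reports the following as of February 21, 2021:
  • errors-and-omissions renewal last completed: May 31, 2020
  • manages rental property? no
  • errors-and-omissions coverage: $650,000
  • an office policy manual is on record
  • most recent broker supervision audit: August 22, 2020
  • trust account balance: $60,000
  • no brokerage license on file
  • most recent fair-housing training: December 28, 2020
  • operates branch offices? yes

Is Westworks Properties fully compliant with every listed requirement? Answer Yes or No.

1. broker supervision audit 183 days ago vs limit 270 → met
2. errors-and-omissions renewal 266 days ago vs limit 270 → met
3. fair-housing training 55 days ago vs limit 60 → met
4. condition 'operates branch offices' holds; trust account balance $60,000 < $75,000 → not met
5. brokerage license absent → not met
6. errors-and-omissions coverage $650,000 ≥ $575,000 → met
7. office policy manual present → met
8. condition 'manages rental property' does not hold → requirement n/a → met
Not met: 4, 5

No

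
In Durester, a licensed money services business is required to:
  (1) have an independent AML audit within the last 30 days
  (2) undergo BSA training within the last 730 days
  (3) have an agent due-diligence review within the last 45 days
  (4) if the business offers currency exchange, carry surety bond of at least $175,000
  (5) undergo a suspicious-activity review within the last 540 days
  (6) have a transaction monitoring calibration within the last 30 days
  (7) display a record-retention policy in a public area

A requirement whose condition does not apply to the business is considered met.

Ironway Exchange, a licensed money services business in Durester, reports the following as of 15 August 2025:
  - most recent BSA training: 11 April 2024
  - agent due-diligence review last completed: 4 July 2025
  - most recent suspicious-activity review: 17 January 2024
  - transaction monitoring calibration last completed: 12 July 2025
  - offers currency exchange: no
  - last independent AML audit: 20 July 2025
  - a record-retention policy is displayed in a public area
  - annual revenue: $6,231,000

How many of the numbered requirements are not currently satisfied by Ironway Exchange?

1. independent AML audit 26 days ago vs limit 30 → met
2. BSA training 491 days ago vs limit 730 → met
3. agent due-diligence review 42 days ago vs limit 45 → met
4. condition 'offers currency exchange' does not hold → requirement n/a → met
5. suspicious-activity review 576 days ago vs limit 540 → not met
6. transaction monitoring calibration 34 days ago vs limit 30 → not met
7. record-retention policy present → met
Not met: 2 of 7

2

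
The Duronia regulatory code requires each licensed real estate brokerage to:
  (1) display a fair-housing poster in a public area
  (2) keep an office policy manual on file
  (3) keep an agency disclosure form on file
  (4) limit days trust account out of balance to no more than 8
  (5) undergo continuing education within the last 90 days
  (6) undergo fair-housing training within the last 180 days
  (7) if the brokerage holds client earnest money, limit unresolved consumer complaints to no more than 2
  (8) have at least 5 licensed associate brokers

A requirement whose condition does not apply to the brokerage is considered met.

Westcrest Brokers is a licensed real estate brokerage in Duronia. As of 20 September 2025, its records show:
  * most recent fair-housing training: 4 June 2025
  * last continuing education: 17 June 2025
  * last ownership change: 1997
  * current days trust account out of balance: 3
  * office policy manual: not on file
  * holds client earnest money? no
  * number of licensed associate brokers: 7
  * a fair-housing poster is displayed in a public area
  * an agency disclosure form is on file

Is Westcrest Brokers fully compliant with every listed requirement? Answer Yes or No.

No

1. fair-housing poster present → met
2. office policy manual absent → not met
3. agency disclosure form present → met
4. days trust account out of balance 3 ≤ 8 → met
5. continuing education 95 days ago vs limit 90 → not met
6. fair-housing training 108 days ago vs limit 180 → met
7. condition 'holds client earnest money' does not hold → requirement n/a → met
8. licensed associate brokers 7 ≥ 5 → met
Not met: 2, 5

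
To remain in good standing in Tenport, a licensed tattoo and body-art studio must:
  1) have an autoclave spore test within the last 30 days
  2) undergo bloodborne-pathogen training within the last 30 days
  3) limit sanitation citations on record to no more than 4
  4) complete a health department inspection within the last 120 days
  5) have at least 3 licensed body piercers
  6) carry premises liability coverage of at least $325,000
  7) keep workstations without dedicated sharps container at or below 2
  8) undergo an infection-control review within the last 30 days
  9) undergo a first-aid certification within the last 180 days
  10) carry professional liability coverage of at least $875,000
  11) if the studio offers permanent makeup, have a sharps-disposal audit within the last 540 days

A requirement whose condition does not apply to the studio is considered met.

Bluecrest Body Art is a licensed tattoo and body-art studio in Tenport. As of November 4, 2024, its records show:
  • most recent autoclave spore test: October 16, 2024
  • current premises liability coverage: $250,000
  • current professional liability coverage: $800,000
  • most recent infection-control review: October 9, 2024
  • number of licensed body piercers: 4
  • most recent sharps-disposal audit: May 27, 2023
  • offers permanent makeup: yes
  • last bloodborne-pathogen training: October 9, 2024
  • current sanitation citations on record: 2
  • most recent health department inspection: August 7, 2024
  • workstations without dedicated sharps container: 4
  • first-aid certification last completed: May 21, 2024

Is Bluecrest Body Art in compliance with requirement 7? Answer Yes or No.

7. workstations without dedicated sharps container 4 > 2 → not met

No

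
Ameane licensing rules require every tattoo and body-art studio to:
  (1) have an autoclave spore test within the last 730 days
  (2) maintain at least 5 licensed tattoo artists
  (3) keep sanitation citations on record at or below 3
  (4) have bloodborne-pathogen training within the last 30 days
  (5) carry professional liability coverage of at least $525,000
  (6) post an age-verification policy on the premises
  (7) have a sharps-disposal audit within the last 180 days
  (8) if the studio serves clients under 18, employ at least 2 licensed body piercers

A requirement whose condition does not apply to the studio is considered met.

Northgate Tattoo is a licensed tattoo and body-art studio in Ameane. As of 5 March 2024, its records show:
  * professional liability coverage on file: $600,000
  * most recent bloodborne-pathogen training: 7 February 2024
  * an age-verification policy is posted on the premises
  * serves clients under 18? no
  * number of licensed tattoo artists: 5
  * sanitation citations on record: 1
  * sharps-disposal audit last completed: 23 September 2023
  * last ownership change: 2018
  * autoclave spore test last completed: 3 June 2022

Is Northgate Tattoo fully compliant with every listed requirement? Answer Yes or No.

1. autoclave spore test 641 days ago vs limit 730 → met
2. licensed tattoo artists 5 ≥ 5 → met
3. sanitation citations on record 1 ≤ 3 → met
4. bloodborne-pathogen training 27 days ago vs limit 30 → met
5. professional liability coverage $600,000 ≥ $525,000 → met
6. age-verification policy present → met
7. sharps-disposal audit 164 days ago vs limit 180 → met
8. condition 'serves clients under 18' does not hold → requirement n/a → met
All met.

Yes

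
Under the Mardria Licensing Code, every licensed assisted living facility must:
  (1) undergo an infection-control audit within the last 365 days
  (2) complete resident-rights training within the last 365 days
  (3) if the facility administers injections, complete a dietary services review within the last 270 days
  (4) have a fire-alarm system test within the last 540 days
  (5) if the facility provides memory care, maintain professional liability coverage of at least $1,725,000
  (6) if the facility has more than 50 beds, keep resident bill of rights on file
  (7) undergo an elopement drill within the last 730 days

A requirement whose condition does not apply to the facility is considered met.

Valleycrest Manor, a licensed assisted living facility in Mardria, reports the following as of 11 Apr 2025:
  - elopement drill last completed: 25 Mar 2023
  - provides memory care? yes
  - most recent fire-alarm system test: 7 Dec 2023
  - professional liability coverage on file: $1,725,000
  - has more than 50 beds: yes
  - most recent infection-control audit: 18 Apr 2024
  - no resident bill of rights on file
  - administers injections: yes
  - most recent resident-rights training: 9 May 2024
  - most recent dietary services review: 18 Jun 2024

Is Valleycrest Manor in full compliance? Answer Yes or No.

No

1. infection-control audit 358 days ago vs limit 365 → met
2. resident-rights training 337 days ago vs limit 365 → met
3. condition 'administers injections' holds; dietary services review 297 days ago vs limit 270 → not met
4. fire-alarm system test 491 days ago vs limit 540 → met
5. condition 'provides memory care' holds; professional liability coverage $1,725,000 ≥ $1,725,000 → met
6. condition 'has more than 50 beds' holds; resident bill of rights absent → not met
7. elopement drill 748 days ago vs limit 730 → not met
Not met: 3, 6, 7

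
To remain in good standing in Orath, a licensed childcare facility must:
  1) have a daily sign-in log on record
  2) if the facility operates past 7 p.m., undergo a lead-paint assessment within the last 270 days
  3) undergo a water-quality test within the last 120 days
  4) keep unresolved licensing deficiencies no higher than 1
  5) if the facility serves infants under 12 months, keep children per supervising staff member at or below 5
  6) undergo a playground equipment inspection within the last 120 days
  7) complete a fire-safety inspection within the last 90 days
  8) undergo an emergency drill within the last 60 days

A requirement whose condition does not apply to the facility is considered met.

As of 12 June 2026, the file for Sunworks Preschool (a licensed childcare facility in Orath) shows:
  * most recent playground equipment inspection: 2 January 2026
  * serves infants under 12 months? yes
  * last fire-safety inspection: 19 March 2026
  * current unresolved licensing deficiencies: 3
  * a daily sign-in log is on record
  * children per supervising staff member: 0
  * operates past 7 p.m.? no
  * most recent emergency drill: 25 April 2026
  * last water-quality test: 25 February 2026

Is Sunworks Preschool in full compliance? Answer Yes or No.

1. daily sign-in log present → met
2. condition 'operates past 7 p.m.' does not hold → requirement n/a → met
3. water-quality test 107 days ago vs limit 120 → met
4. unresolved licensing deficiencies 3 > 1 → not met
5. condition 'serves infants under 12 months' holds; children per supervising staff member 0 ≤ 5 → met
6. playground equipment inspection 161 days ago vs limit 120 → not met
7. fire-safety inspection 85 days ago vs limit 90 → met
8. emergency drill 48 days ago vs limit 60 → met
Not met: 4, 6

No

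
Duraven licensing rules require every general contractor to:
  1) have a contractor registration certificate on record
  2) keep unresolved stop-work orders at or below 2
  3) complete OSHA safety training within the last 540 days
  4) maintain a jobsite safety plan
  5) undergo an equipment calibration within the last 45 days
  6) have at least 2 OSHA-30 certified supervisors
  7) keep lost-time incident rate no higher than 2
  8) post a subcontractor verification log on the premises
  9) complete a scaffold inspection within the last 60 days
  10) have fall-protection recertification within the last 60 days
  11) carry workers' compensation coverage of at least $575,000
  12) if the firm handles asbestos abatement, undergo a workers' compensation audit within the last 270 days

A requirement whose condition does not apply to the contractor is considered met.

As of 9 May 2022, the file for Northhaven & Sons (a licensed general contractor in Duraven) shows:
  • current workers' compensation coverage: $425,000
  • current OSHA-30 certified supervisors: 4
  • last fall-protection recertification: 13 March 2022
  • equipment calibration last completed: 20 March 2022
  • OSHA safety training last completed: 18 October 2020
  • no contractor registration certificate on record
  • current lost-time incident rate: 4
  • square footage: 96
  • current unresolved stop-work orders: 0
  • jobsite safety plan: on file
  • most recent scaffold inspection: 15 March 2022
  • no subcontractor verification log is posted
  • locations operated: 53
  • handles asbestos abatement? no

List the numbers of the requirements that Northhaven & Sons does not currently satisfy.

1, 3, 5, 7, 8, 11

1. contractor registration certificate absent → not met
2. unresolved stop-work orders 0 ≤ 2 → met
3. OSHA safety training 568 days ago vs limit 540 → not met
4. jobsite safety plan present → met
5. equipment calibration 50 days ago vs limit 45 → not met
6. OSHA-30 certified supervisors 4 ≥ 2 → met
7. lost-time incident rate 4 > 2 → not met
8. subcontractor verification log absent → not met
9. scaffold inspection 55 days ago vs limit 60 → met
10. fall-protection recertification 57 days ago vs limit 60 → met
11. workers' compensation coverage $425,000 < $575,000 → not met
12. condition 'handles asbestos abatement' does not hold → requirement n/a → met
Not met: 1, 3, 5, 7, 8, 11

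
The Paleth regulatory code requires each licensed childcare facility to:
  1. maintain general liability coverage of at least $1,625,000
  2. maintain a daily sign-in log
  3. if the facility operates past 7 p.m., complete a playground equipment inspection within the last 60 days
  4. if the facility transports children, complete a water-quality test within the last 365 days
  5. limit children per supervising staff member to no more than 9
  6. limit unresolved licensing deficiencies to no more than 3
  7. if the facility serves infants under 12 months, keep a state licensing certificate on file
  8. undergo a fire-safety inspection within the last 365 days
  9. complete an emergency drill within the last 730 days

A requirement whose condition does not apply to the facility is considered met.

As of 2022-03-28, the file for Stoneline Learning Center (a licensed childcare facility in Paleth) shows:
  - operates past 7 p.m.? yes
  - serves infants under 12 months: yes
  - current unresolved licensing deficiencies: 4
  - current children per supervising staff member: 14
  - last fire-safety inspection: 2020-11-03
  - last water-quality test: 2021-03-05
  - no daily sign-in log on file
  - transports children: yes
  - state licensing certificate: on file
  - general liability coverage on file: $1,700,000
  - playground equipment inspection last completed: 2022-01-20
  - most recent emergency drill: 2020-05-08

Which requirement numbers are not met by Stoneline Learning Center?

2, 3, 4, 5, 6, 8

1. general liability coverage $1,700,000 ≥ $1,625,000 → met
2. daily sign-in log absent → not met
3. condition 'operates past 7 p.m.' holds; playground equipment inspection 67 days ago vs limit 60 → not met
4. condition 'transports children' holds; water-quality test 388 days ago vs limit 365 → not met
5. children per supervising staff member 14 > 9 → not met
6. unresolved licensing deficiencies 4 > 3 → not met
7. condition 'serves infants under 12 months' holds; state licensing certificate present → met
8. fire-safety inspection 510 days ago vs limit 365 → not met
9. emergency drill 689 days ago vs limit 730 → met
Not met: 2, 3, 4, 5, 6, 8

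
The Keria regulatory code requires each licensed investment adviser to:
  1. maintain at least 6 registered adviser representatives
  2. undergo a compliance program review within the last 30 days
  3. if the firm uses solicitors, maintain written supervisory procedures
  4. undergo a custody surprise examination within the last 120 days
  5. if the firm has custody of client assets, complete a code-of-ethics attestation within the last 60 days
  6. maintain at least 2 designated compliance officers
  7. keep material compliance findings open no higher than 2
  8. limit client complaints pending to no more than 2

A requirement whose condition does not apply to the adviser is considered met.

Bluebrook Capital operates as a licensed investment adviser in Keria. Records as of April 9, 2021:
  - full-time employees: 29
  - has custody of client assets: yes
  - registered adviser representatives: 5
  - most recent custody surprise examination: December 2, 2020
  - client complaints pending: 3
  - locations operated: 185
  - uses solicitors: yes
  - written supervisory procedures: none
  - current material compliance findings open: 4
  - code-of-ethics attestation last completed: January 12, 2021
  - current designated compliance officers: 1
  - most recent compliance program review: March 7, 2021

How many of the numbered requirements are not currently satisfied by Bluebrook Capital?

1. registered adviser representatives 5 < 6 → not met
2. compliance program review 33 days ago vs limit 30 → not met
3. condition 'uses solicitors' holds; written supervisory procedures absent → not met
4. custody surprise examination 128 days ago vs limit 120 → not met
5. condition 'has custody of client assets' holds; code-of-ethics attestation 87 days ago vs limit 60 → not met
6. designated compliance officers 1 < 2 → not met
7. material compliance findings open 4 > 2 → not met
8. client complaints pending 3 > 2 → not met
Not met: 8 of 8

8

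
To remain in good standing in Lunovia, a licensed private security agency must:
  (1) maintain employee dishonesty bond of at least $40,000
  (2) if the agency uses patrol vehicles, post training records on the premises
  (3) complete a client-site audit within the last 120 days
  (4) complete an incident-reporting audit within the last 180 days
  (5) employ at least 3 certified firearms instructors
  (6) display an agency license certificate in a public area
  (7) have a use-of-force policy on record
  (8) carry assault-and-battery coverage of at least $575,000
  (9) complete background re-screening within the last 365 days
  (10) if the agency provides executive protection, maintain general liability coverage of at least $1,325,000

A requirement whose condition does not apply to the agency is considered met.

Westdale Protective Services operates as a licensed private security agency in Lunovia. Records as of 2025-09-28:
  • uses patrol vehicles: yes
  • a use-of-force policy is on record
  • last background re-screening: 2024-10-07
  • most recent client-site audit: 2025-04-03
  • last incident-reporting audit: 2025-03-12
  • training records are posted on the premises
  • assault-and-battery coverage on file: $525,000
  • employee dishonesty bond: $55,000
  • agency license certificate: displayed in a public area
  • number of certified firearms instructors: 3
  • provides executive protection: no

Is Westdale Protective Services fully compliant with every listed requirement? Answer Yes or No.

No

1. employee dishonesty bond $55,000 ≥ $40,000 → met
2. condition 'uses patrol vehicles' holds; training records present → met
3. client-site audit 178 days ago vs limit 120 → not met
4. incident-reporting audit 200 days ago vs limit 180 → not met
5. certified firearms instructors 3 ≥ 3 → met
6. agency license certificate present → met
7. use-of-force policy present → met
8. assault-and-battery coverage $525,000 < $575,000 → not met
9. background re-screening 356 days ago vs limit 365 → met
10. condition 'provides executive protection' does not hold → requirement n/a → met
Not met: 3, 4, 8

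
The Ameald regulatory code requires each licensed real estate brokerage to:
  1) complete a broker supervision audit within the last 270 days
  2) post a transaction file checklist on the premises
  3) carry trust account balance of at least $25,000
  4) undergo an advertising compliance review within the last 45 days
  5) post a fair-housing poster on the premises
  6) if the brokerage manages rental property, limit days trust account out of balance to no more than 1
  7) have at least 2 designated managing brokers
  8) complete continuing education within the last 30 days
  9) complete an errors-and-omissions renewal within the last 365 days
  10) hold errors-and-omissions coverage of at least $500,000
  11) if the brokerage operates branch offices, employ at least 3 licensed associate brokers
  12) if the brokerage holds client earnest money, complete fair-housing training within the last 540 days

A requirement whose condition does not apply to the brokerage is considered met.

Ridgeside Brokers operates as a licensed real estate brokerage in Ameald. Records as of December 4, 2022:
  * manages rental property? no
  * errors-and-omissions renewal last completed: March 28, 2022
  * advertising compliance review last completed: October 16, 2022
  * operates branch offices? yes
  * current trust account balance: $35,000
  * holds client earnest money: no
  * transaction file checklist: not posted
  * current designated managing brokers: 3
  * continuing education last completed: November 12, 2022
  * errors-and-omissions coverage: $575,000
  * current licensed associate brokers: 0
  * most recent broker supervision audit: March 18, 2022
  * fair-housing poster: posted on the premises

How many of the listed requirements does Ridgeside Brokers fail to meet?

1. broker supervision audit 261 days ago vs limit 270 → met
2. transaction file checklist absent → not met
3. trust account balance $35,000 ≥ $25,000 → met
4. advertising compliance review 49 days ago vs limit 45 → not met
5. fair-housing poster present → met
6. condition 'manages rental property' does not hold → requirement n/a → met
7. designated managing brokers 3 ≥ 2 → met
8. continuing education 22 days ago vs limit 30 → met
9. errors-and-omissions renewal 251 days ago vs limit 365 → met
10. errors-and-omissions coverage $575,000 ≥ $500,000 → met
11. condition 'operates branch offices' holds; licensed associate brokers 0 < 3 → not met
12. condition 'holds client earnest money' does not hold → requirement n/a → met
Not met: 3 of 12

3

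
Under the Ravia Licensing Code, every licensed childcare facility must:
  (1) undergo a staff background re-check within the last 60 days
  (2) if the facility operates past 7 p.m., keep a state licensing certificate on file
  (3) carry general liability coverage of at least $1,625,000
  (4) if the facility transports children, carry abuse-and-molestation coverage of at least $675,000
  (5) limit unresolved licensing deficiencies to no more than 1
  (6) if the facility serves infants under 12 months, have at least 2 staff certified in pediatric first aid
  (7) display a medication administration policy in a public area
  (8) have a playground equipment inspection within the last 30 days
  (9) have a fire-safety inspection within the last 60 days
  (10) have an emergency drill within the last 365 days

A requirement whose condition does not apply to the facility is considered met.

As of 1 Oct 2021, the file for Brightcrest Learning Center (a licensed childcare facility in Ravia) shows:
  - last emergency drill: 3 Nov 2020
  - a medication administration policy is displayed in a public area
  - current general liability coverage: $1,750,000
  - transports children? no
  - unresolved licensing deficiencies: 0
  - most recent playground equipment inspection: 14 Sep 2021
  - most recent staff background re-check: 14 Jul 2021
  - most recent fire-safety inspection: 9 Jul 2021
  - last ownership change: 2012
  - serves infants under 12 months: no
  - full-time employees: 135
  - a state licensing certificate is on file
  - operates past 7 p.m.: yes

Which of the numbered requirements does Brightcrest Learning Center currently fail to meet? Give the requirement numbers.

1. staff background re-check 79 days ago vs limit 60 → not met
2. condition 'operates past 7 p.m.' holds; state licensing certificate present → met
3. general liability coverage $1,750,000 ≥ $1,625,000 → met
4. condition 'transports children' does not hold → requirement n/a → met
5. unresolved licensing deficiencies 0 ≤ 1 → met
6. condition 'serves infants under 12 months' does not hold → requirement n/a → met
7. medication administration policy present → met
8. playground equipment inspection 17 days ago vs limit 30 → met
9. fire-safety inspection 84 days ago vs limit 60 → not met
10. emergency drill 332 days ago vs limit 365 → met
Not met: 1, 9

1, 9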